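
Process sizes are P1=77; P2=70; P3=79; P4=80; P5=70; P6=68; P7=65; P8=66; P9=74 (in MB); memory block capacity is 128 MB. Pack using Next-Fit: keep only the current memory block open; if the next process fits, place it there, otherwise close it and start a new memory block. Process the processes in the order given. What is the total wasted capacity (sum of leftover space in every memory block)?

Put P1 (77 MB) in memory block 1; 51 MB remain.
Put P2 (70 MB) in memory block 2; 58 MB remain.
Put P3 (79 MB) in memory block 3; 49 MB remain.
Put P4 (80 MB) in memory block 4; 48 MB remain.
Put P5 (70 MB) in memory block 5; 58 MB remain.
Put P6 (68 MB) in memory block 6; 60 MB remain.
Put P7 (65 MB) in memory block 7; 63 MB remain.
Put P8 (66 MB) in memory block 8; 62 MB remain.
Put P9 (74 MB) in memory block 9; 54 MB remain.
9 memory blocks × 128 MB = 1152 MB; used 649 MB; unused 503 MB.

503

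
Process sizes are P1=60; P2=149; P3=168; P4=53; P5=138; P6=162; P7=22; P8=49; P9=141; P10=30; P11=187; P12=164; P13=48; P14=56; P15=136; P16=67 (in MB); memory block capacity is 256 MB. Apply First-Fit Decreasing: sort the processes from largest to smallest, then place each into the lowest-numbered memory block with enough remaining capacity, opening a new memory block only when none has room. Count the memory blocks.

8

Sorted descending: 187, 168, 164, 162, 149, 141, 138, 136, 67, 60, 56, 53, 49, 48, 30, 22.
187 MB → memory block 1 (remaining 69 MB)
168 MB → memory block 2 (remaining 88 MB)
164 MB → memory block 3 (remaining 92 MB)
162 MB → memory block 4 (remaining 94 MB)
149 MB → memory block 5 (remaining 107 MB)
141 MB → memory block 6 (remaining 115 MB)
138 MB → memory block 7 (remaining 118 MB)
136 MB → memory block 8 (remaining 120 MB)
67 MB → memory block 1 (remaining 2 MB)
60 MB → memory block 2 (remaining 28 MB)
56 MB → memory block 3 (remaining 36 MB)
53 MB → memory block 4 (remaining 41 MB)
49 MB → memory block 5 (remaining 58 MB)
48 MB → memory block 5 (remaining 10 MB)
30 MB → memory block 3 (remaining 6 MB)
22 MB → memory block 2 (remaining 6 MB)
Final memory blocks: [187,67] [168,60,22] [164,56,30] [162,53] [149,49,48] [141] [138] [136].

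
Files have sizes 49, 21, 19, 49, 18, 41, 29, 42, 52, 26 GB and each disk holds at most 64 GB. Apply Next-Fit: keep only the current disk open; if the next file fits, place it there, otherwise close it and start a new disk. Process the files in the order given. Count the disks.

49 GB → disk 1 (remaining 15 GB)
21 GB → disk 2 (remaining 43 GB)
19 GB → disk 2 (remaining 24 GB)
49 GB → disk 3 (remaining 15 GB)
18 GB → disk 4 (remaining 46 GB)
41 GB → disk 4 (remaining 5 GB)
29 GB → disk 5 (remaining 35 GB)
42 GB → disk 6 (remaining 22 GB)
52 GB → disk 7 (remaining 12 GB)
26 GB → disk 8 (remaining 38 GB)
Final disks: [49] [21,19] [49] [18,41] [29] [42] [52] [26].

8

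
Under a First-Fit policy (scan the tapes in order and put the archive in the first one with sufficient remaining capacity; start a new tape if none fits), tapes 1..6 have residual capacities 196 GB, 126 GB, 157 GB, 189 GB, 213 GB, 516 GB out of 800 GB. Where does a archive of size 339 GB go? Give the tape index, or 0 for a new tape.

6

Tapes with room: tape 6 (516 GB).
The first with room is tape 6.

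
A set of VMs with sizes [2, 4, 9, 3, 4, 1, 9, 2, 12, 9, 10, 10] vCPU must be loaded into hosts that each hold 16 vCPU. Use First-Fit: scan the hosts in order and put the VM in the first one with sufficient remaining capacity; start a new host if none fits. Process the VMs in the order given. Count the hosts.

2 vCPU → host 1 (remaining 14 vCPU)
4 vCPU → host 1 (remaining 10 vCPU)
9 vCPU → host 1 (remaining 1 vCPU)
3 vCPU → host 2 (remaining 13 vCPU)
4 vCPU → host 2 (remaining 9 vCPU)
1 vCPU → host 1 (remaining 0 vCPU)
9 vCPU → host 2 (remaining 0 vCPU)
2 vCPU → host 3 (remaining 14 vCPU)
12 vCPU → host 3 (remaining 2 vCPU)
9 vCPU → host 4 (remaining 7 vCPU)
10 vCPU → host 5 (remaining 6 vCPU)
10 vCPU → host 6 (remaining 6 vCPU)
Final hosts: [2,4,9,1] [3,4,9] [2,12] [9] [10] [10].

6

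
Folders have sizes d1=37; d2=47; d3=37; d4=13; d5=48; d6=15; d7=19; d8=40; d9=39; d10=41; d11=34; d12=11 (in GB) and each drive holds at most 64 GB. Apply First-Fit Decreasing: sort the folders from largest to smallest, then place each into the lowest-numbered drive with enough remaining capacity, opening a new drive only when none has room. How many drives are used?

Sorted descending: 48, 47, 41, 40, 39, 37, 37, 34, 19, 15, 13, 11.
Put 48 GB in drive 1; 16 GB remain.
Put 47 GB in drive 2; 17 GB remain.
Put 41 GB in drive 3; 23 GB remain.
Put 40 GB in drive 4; 24 GB remain.
Put 39 GB in drive 5; 25 GB remain.
Put 37 GB in drive 6; 27 GB remain.
Put 37 GB in drive 7; 27 GB remain.
Put 34 GB in drive 8; 30 GB remain.
Put 19 GB in drive 3; 4 GB remain.
Put 15 GB in drive 1; 1 GB remain.
Put 13 GB in drive 2; 4 GB remain.
Put 11 GB in drive 4; 13 GB remain.
Final drives: [48,15] [47,13] [41,19] [40,11] [39] [37] [37] [34].

8 drives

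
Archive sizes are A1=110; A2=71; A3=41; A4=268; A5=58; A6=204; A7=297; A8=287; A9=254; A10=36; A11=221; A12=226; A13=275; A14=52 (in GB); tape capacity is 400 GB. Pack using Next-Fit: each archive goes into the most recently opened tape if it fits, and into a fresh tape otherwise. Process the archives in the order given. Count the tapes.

9

tape 1: place A1 (110 GB), 290 GB left
tape 1: place A2 (71 GB), 219 GB left
tape 1: place A3 (41 GB), 178 GB left
tape 2: place A4 (268 GB), 132 GB left
tape 2: place A5 (58 GB), 74 GB left
tape 3: place A6 (204 GB), 196 GB left
tape 4: place A7 (297 GB), 103 GB left
tape 5: place A8 (287 GB), 113 GB left
tape 6: place A9 (254 GB), 146 GB left
tape 6: place A10 (36 GB), 110 GB left
tape 7: place A11 (221 GB), 179 GB left
tape 8: place A12 (226 GB), 174 GB left
tape 9: place A13 (275 GB), 125 GB left
tape 9: place A14 (52 GB), 73 GB left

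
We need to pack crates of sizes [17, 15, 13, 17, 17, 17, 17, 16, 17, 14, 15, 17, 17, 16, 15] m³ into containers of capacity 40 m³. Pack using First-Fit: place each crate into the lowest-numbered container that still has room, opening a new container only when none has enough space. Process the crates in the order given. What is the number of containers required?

8

container 1: place 17 m³, 23 m³ left
container 1: place 15 m³, 8 m³ left
container 2: place 13 m³, 27 m³ left
container 2: place 17 m³, 10 m³ left
container 3: place 17 m³, 23 m³ left
container 3: place 17 m³, 6 m³ left
container 4: place 17 m³, 23 m³ left
container 4: place 16 m³, 7 m³ left
container 5: place 17 m³, 23 m³ left
container 5: place 14 m³, 9 m³ left
container 6: place 15 m³, 25 m³ left
container 6: place 17 m³, 8 m³ left
container 7: place 17 m³, 23 m³ left
container 7: place 16 m³, 7 m³ left
container 8: place 15 m³, 25 m³ left
Final containers: [17,15] [13,17] [17,17] [17,16] [17,14] [15,17] [17,16] [15].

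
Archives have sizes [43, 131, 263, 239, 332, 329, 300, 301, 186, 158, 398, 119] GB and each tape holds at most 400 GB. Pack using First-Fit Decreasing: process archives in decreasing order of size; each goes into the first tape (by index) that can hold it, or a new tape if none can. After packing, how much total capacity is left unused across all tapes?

Sorted descending: 398, 332, 329, 301, 300, 263, 239, 186, 158, 131, 119, 43.
Put 398 GB in tape 1; 2 GB remain.
Put 332 GB in tape 2; 68 GB remain.
Put 329 GB in tape 3; 71 GB remain.
Put 301 GB in tape 4; 99 GB remain.
Put 300 GB in tape 5; 100 GB remain.
Put 263 GB in tape 6; 137 GB remain.
Put 239 GB in tape 7; 161 GB remain.
Put 186 GB in tape 8; 214 GB remain.
Put 158 GB in tape 7; 3 GB remain.
Put 131 GB in tape 6; 6 GB remain.
Put 119 GB in tape 8; 95 GB remain.
Put 43 GB in tape 2; 25 GB remain.
8 tapes × 400 GB = 3200 GB; used 2799 GB; unused 401 GB.

401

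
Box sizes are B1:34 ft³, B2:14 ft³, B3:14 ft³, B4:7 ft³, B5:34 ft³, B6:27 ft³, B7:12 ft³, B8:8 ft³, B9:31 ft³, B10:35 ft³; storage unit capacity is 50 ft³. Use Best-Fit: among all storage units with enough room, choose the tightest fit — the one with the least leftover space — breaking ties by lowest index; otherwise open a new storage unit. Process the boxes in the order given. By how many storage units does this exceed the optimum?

Best-Fit: [34,14] [14,7,27] [34,12] [8,31] [35] → 5 storage units.
Total size 216 ft³; any packing needs at least ⌈216/50⌉ = 5 storage units.
So 5 is already optimal.

0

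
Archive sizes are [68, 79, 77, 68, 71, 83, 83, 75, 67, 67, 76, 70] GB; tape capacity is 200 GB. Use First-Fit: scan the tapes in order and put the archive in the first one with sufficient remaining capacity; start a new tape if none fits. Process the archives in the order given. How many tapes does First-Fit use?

tape 1: place 68 GB, 132 GB left
tape 1: place 79 GB, 53 GB left
tape 2: place 77 GB, 123 GB left
tape 2: place 68 GB, 55 GB left
tape 3: place 71 GB, 129 GB left
tape 3: place 83 GB, 46 GB left
tape 4: place 83 GB, 117 GB left
tape 4: place 75 GB, 42 GB left
tape 5: place 67 GB, 133 GB left
tape 5: place 67 GB, 66 GB left
tape 6: place 76 GB, 124 GB left
tape 6: place 70 GB, 54 GB left
Final tapes: [68,79] [77,68] [71,83] [83,75] [67,67] [76,70].

6 tapes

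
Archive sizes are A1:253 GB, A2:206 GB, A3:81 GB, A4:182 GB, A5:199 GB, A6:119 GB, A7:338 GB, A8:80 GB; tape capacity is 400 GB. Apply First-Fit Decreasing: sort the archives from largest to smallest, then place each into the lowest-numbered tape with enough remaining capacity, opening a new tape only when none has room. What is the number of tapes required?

Sorted descending: 338, 253, 206, 199, 182, 119, 81, 80.
Put 338 GB in tape 1; 62 GB remain.
Put 253 GB in tape 2; 147 GB remain.
Put 206 GB in tape 3; 194 GB remain.
Put 199 GB in tape 4; 201 GB remain.
Put 182 GB in tape 3; 12 GB remain.
Put 119 GB in tape 2; 28 GB remain.
Put 81 GB in tape 4; 120 GB remain.
Put 80 GB in tape 4; 40 GB remain.
Final tapes: [338] [253,119] [206,182] [199,81,80].

4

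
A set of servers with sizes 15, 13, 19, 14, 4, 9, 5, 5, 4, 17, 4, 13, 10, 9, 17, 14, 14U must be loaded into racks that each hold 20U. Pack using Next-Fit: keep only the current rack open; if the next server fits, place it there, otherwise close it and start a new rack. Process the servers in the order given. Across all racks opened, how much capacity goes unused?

54

Put 15U in rack 1; 5U remain.
Put 13U in rack 2; 7U remain.
Put 19U in rack 3; 1U remain.
Put 14U in rack 4; 6U remain.
Put 4U in rack 4; 2U remain.
Put 9U in rack 5; 11U remain.
Put 5U in rack 5; 6U remain.
Put 5U in rack 5; 1U remain.
Put 4U in rack 6; 16U remain.
Put 17U in rack 7; 3U remain.
Put 4U in rack 8; 16U remain.
Put 13U in rack 8; 3U remain.
Put 10U in rack 9; 10U remain.
Put 9U in rack 9; 1U remain.
Put 17U in rack 10; 3U remain.
Put 14U in rack 11; 6U remain.
Put 14U in rack 12; 6U remain.
12 racks × 20U = 240U; used 186U; unused 54U.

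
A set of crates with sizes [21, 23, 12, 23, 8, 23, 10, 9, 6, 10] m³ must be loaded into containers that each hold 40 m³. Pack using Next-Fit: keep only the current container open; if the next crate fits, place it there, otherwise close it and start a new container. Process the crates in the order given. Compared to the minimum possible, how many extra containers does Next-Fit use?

Next-Fit: [21] [23,12] [23,8] [23,10] [9,6,10] → 5 containers.
Total size 145 m³; any packing needs at least ⌈145/40⌉ = 4 containers.
An optimal packing achieves that bound: [23,12] [23,10,6] [23,10] [21,9,8] → 4 containers.
Excess: 5 − 4 = 1.

1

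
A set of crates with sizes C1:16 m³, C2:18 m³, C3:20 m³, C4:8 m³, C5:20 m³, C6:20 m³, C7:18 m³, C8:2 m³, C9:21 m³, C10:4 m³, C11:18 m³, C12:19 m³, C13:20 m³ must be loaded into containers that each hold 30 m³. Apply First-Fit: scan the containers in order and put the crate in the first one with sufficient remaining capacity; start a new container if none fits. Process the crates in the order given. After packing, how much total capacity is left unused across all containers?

C1 (16 m³) → container 1 (remaining 14 m³)
C2 (18 m³) → container 2 (remaining 12 m³)
C3 (20 m³) → container 3 (remaining 10 m³)
C4 (8 m³) → container 1 (remaining 6 m³)
C5 (20 m³) → container 4 (remaining 10 m³)
C6 (20 m³) → container 5 (remaining 10 m³)
C7 (18 m³) → container 6 (remaining 12 m³)
C8 (2 m³) → container 1 (remaining 4 m³)
C9 (21 m³) → container 7 (remaining 9 m³)
C10 (4 m³) → container 1 (remaining 0 m³)
C11 (18 m³) → container 8 (remaining 12 m³)
C12 (19 m³) → container 9 (remaining 11 m³)
C13 (20 m³) → container 10 (remaining 10 m³)
10 containers × 30 m³ = 300 m³; used 204 m³; unused 96 m³.

96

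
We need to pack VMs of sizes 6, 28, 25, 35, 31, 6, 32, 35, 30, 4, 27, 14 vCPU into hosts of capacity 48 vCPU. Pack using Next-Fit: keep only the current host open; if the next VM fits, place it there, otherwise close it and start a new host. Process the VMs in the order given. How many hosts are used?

8 hosts

host 1: place 6 vCPU, 42 vCPU left
host 1: place 28 vCPU, 14 vCPU left
host 2: place 25 vCPU, 23 vCPU left
host 3: place 35 vCPU, 13 vCPU left
host 4: place 31 vCPU, 17 vCPU left
host 4: place 6 vCPU, 11 vCPU left
host 5: place 32 vCPU, 16 vCPU left
host 6: place 35 vCPU, 13 vCPU left
host 7: place 30 vCPU, 18 vCPU left
host 7: place 4 vCPU, 14 vCPU left
host 8: place 27 vCPU, 21 vCPU left
host 8: place 14 vCPU, 7 vCPU left
Final hosts: [6,28] [25] [35] [31,6] [32] [35] [30,4] [27,14].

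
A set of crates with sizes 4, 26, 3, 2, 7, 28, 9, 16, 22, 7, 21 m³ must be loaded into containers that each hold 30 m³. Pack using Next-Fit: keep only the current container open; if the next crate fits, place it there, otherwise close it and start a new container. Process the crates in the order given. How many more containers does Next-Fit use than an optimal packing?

Next-Fit: [4,26] [3,2,7] [28] [9,16] [22,7] [21] → 6 containers.
Total size 145 m³; any packing needs at least ⌈145/30⌉ = 5 containers.
An optimal packing achieves that bound: [28,2] [26,4] [22,7] [21,9] [16,7,3] → 5 containers.
Excess: 6 − 5 = 1.

1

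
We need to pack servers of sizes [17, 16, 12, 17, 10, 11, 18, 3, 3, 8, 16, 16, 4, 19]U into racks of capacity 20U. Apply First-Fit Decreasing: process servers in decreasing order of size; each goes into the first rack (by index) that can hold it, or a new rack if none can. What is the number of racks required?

Sorted descending: 19, 18, 17, 17, 16, 16, 16, 12, 11, 10, 8, 4, 3, 3.
Put 19U in rack 1; 1U remain.
Put 18U in rack 2; 2U remain.
Put 17U in rack 3; 3U remain.
Put 17U in rack 4; 3U remain.
Put 16U in rack 5; 4U remain.
Put 16U in rack 6; 4U remain.
Put 16U in rack 7; 4U remain.
Put 12U in rack 8; 8U remain.
Put 11U in rack 9; 9U remain.
Put 10U in rack 10; 10U remain.
Put 8U in rack 8; 0U remain.
Put 4U in rack 5; 0U remain.
Put 3U in rack 3; 0U remain.
Put 3U in rack 4; 0U remain.
Final racks: [19] [18] [17,3] [17,3] [16,4] [16] [16] [12,8] [11] [10].

10 racks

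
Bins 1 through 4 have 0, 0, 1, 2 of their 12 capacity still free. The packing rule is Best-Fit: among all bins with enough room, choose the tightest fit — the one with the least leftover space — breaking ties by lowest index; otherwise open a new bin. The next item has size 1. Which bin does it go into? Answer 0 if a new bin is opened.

Bins with room: bin 3 (1), bin 4 (2).
Tightest fit is bin 3 with 1 free.

3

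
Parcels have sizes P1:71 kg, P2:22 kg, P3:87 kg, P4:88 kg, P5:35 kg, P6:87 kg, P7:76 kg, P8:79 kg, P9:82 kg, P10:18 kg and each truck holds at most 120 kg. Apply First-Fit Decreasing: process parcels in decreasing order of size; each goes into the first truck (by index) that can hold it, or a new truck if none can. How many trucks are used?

Sorted descending: 88, 87, 87, 82, 79, 76, 71, 35, 22, 18.
truck 1: place 88 kg, 32 kg left
truck 2: place 87 kg, 33 kg left
truck 3: place 87 kg, 33 kg left
truck 4: place 82 kg, 38 kg left
truck 5: place 79 kg, 41 kg left
truck 6: place 76 kg, 44 kg left
truck 7: place 71 kg, 49 kg left
truck 4: place 35 kg, 3 kg left
truck 1: place 22 kg, 10 kg left
truck 2: place 18 kg, 15 kg left

7 trucks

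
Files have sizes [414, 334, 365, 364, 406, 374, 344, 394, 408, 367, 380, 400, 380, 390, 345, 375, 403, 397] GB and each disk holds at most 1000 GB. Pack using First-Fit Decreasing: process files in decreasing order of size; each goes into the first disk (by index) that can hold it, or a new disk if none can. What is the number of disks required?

9

Sorted descending: 414, 408, 406, 403, 400, 397, 394, 390, 380, 380, 375, 374, 367, 365, 364, 345, 344, 334.
disk 1: place 414 GB, 586 GB left
disk 1: place 408 GB, 178 GB left
disk 2: place 406 GB, 594 GB left
disk 2: place 403 GB, 191 GB left
disk 3: place 400 GB, 600 GB left
disk 3: place 397 GB, 203 GB left
disk 4: place 394 GB, 606 GB left
disk 4: place 390 GB, 216 GB left
disk 5: place 380 GB, 620 GB left
disk 5: place 380 GB, 240 GB left
disk 6: place 375 GB, 625 GB left
disk 6: place 374 GB, 251 GB left
disk 7: place 367 GB, 633 GB left
disk 7: place 365 GB, 268 GB left
disk 8: place 364 GB, 636 GB left
disk 8: place 345 GB, 291 GB left
disk 9: place 344 GB, 656 GB left
disk 9: place 334 GB, 322 GB left
Final disks: [414,408] [406,403] [400,397] [394,390] [380,380] [375,374] [367,365] [364,345] [344,334].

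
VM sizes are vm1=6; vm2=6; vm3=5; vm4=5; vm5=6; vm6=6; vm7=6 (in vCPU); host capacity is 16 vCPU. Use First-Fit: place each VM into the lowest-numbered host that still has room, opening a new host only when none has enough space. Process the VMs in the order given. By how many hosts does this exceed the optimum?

First-Fit: [6,6] [5,5,6] [6,6] → 3 hosts.
Total size 40 vCPU; any packing needs at least ⌈40/16⌉ = 3 hosts.
So 3 is already optimal.

0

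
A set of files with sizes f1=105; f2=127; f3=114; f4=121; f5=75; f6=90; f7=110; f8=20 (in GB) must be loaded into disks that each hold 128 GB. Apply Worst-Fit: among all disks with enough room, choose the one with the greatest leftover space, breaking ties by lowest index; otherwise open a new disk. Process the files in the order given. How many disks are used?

f1 (105 GB) → disk 1 (remaining 23 GB)
f2 (127 GB) → disk 2 (remaining 1 GB)
f3 (114 GB) → disk 3 (remaining 14 GB)
f4 (121 GB) → disk 4 (remaining 7 GB)
f5 (75 GB) → disk 5 (remaining 53 GB)
f6 (90 GB) → disk 6 (remaining 38 GB)
f7 (110 GB) → disk 7 (remaining 18 GB)
f8 (20 GB) → disk 5 (remaining 33 GB)

7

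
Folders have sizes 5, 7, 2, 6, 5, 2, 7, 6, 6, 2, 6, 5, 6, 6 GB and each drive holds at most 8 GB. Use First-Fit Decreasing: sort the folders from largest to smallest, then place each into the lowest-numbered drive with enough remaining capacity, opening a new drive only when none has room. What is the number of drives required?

Sorted descending: 7, 7, 6, 6, 6, 6, 6, 6, 5, 5, 5, 2, 2, 2.
drive 1: place 7 GB, 1 GB left
drive 2: place 7 GB, 1 GB left
drive 3: place 6 GB, 2 GB left
drive 4: place 6 GB, 2 GB left
drive 5: place 6 GB, 2 GB left
drive 6: place 6 GB, 2 GB left
drive 7: place 6 GB, 2 GB left
drive 8: place 6 GB, 2 GB left
drive 9: place 5 GB, 3 GB left
drive 10: place 5 GB, 3 GB left
drive 11: place 5 GB, 3 GB left
drive 3: place 2 GB, 0 GB left
drive 4: place 2 GB, 0 GB left
drive 5: place 2 GB, 0 GB left

11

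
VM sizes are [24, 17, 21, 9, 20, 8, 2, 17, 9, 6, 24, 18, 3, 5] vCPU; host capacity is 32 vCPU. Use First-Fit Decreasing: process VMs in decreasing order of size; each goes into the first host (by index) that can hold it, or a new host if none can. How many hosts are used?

7 hosts

Sorted descending: 24, 24, 21, 20, 18, 17, 17, 9, 9, 8, 6, 5, 3, 2.
24 vCPU → host 1 (remaining 8 vCPU)
24 vCPU → host 2 (remaining 8 vCPU)
21 vCPU → host 3 (remaining 11 vCPU)
20 vCPU → host 4 (remaining 12 vCPU)
18 vCPU → host 5 (remaining 14 vCPU)
17 vCPU → host 6 (remaining 15 vCPU)
17 vCPU → host 7 (remaining 15 vCPU)
9 vCPU → host 3 (remaining 2 vCPU)
9 vCPU → host 4 (remaining 3 vCPU)
8 vCPU → host 1 (remaining 0 vCPU)
6 vCPU → host 2 (remaining 2 vCPU)
5 vCPU → host 5 (remaining 9 vCPU)
3 vCPU → host 4 (remaining 0 vCPU)
2 vCPU → host 2 (remaining 0 vCPU)
Final hosts: [24,8] [24,6,2] [21,9] [20,9,3] [18,5] [17] [17].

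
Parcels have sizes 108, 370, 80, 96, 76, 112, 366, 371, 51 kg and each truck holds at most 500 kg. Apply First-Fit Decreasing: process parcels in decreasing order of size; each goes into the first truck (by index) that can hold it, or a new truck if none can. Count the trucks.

4

Sorted descending: 371, 370, 366, 112, 108, 96, 80, 76, 51.
371 kg → truck 1 (remaining 129 kg)
370 kg → truck 2 (remaining 130 kg)
366 kg → truck 3 (remaining 134 kg)
112 kg → truck 1 (remaining 17 kg)
108 kg → truck 2 (remaining 22 kg)
96 kg → truck 3 (remaining 38 kg)
80 kg → truck 4 (remaining 420 kg)
76 kg → truck 4 (remaining 344 kg)
51 kg → truck 4 (remaining 293 kg)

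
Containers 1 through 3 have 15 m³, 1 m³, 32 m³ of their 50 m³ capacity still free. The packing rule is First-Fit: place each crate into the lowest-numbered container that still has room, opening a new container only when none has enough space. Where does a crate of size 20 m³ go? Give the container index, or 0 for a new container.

3

Containers with room: container 3 (32 m³).
The first with room is container 3.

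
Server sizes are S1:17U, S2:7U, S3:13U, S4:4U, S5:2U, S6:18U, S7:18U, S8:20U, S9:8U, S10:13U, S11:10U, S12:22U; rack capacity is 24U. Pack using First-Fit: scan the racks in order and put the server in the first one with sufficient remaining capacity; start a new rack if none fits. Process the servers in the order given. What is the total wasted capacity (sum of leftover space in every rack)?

rack 1: place S1 (17U), 7U left
rack 1: place S2 (7U), 0U left
rack 2: place S3 (13U), 11U left
rack 2: place S4 (4U), 7U left
rack 2: place S5 (2U), 5U left
rack 3: place S6 (18U), 6U left
rack 4: place S7 (18U), 6U left
rack 5: place S8 (20U), 4U left
rack 6: place S9 (8U), 16U left
rack 6: place S10 (13U), 3U left
rack 7: place S11 (10U), 14U left
rack 8: place S12 (22U), 2U left
8 racks × 24U = 192U; used 152U; unused 40U.

40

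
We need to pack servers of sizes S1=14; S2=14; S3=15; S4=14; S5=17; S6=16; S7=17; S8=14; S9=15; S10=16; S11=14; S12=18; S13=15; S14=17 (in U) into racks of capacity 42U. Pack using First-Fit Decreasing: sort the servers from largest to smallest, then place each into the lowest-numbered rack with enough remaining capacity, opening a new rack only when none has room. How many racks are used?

Sorted descending: 18, 17, 17, 17, 16, 16, 15, 15, 15, 14, 14, 14, 14, 14.
Put 18U in rack 1; 24U remain.
Put 17U in rack 1; 7U remain.
Put 17U in rack 2; 25U remain.
Put 17U in rack 2; 8U remain.
Put 16U in rack 3; 26U remain.
Put 16U in rack 3; 10U remain.
Put 15U in rack 4; 27U remain.
Put 15U in rack 4; 12U remain.
Put 15U in rack 5; 27U remain.
Put 14U in rack 5; 13U remain.
Put 14U in rack 6; 28U remain.
Put 14U in rack 6; 14U remain.
Put 14U in rack 6; 0U remain.
Put 14U in rack 7; 28U remain.

7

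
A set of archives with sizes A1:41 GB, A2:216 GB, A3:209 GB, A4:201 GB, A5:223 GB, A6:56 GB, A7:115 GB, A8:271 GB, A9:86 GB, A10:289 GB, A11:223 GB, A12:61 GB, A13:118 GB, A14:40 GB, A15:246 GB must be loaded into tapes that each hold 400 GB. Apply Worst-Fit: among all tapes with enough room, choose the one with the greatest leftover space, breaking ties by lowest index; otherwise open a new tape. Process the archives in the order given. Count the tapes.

8

A1 (41 GB) → tape 1 (remaining 359 GB)
A2 (216 GB) → tape 1 (remaining 143 GB)
A3 (209 GB) → tape 2 (remaining 191 GB)
A4 (201 GB) → tape 3 (remaining 199 GB)
A5 (223 GB) → tape 4 (remaining 177 GB)
A6 (56 GB) → tape 3 (remaining 143 GB)
A7 (115 GB) → tape 2 (remaining 76 GB)
A8 (271 GB) → tape 5 (remaining 129 GB)
A9 (86 GB) → tape 4 (remaining 91 GB)
A10 (289 GB) → tape 6 (remaining 111 GB)
A11 (223 GB) → tape 7 (remaining 177 GB)
A12 (61 GB) → tape 7 (remaining 116 GB)
A13 (118 GB) → tape 1 (remaining 25 GB)
A14 (40 GB) → tape 3 (remaining 103 GB)
A15 (246 GB) → tape 8 (remaining 154 GB)
Final tapes: [41,216,118] [209,115] [201,56,40] [223,86] [271] [289] [223,61] [246].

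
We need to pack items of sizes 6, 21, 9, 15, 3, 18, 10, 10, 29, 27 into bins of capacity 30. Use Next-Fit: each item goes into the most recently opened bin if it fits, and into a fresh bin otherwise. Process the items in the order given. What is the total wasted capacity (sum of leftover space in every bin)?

32

bin 1: place 6, 24 left
bin 1: place 21, 3 left
bin 2: place 9, 21 left
bin 2: place 15, 6 left
bin 2: place 3, 3 left
bin 3: place 18, 12 left
bin 3: place 10, 2 left
bin 4: place 10, 20 left
bin 5: place 29, 1 left
bin 6: place 27, 3 left
6 bins × 30 = 180; used 148; unused 32.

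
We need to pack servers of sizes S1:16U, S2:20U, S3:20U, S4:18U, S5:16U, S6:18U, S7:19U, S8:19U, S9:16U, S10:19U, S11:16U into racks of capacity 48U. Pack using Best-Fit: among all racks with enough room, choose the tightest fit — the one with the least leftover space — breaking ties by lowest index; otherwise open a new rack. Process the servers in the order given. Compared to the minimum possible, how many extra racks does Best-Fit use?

Best-Fit: [16,20] [20,18] [16,18] [19,19] [16,19] [16] → 6 racks.
Total size 197U; any packing needs at least ⌈197/48⌉ = 5 racks.
An optimal packing achieves that bound: [20,20] [19,19] [19,18] [18,16] [16,16,16] → 5 racks.
Excess: 6 − 5 = 1.

1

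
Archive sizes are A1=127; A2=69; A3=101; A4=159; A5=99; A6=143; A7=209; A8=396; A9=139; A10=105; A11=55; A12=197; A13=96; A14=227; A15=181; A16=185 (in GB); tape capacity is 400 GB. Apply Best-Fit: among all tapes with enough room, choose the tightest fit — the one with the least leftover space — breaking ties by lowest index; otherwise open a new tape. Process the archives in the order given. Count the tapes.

7

Put A1 (127 GB) in tape 1; 273 GB remain.
Put A2 (69 GB) in tape 1; 204 GB remain.
Put A3 (101 GB) in tape 1; 103 GB remain.
Put A4 (159 GB) in tape 2; 241 GB remain.
Put A5 (99 GB) in tape 1; 4 GB remain.
Put A6 (143 GB) in tape 2; 98 GB remain.
Put A7 (209 GB) in tape 3; 191 GB remain.
Put A8 (396 GB) in tape 4; 4 GB remain.
Put A9 (139 GB) in tape 3; 52 GB remain.
Put A10 (105 GB) in tape 5; 295 GB remain.
Put A11 (55 GB) in tape 2; 43 GB remain.
Put A12 (197 GB) in tape 5; 98 GB remain.
Put A13 (96 GB) in tape 5; 2 GB remain.
Put A14 (227 GB) in tape 6; 173 GB remain.
Put A15 (181 GB) in tape 7; 219 GB remain.
Put A16 (185 GB) in tape 7; 34 GB remain.
Final tapes: [127,69,101,99] [159,143,55] [209,139] [396] [105,197,96] [227] [181,185].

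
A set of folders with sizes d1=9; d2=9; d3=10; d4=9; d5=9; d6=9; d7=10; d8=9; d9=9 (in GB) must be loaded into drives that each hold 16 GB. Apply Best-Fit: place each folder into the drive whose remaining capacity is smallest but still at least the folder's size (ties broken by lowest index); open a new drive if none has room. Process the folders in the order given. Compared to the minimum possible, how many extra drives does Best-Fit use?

0

Best-Fit: [9] [9] [10] [9] [9] [9] [10] [9] [9] → 9 drives.
9 folders exceed 8 GB (half the capacity), and no two of those can share a drive, so at least 9 drives are needed.
So 9 is already optimal.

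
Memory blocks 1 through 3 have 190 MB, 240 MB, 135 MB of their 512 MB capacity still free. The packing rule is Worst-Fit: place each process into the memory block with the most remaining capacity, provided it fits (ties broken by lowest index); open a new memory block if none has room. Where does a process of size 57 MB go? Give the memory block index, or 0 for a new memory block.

Memory blocks with room: memory block 1 (190 MB), memory block 2 (240 MB), memory block 3 (135 MB).
Most room is memory block 2 with 240 MB free.

2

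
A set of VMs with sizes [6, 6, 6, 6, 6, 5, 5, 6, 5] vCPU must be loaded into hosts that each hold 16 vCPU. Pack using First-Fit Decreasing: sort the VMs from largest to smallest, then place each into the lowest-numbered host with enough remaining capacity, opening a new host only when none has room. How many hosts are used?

4 hosts

Sorted descending: 6, 6, 6, 6, 6, 6, 5, 5, 5.
Put 6 vCPU in host 1; 10 vCPU remain.
Put 6 vCPU in host 1; 4 vCPU remain.
Put 6 vCPU in host 2; 10 vCPU remain.
Put 6 vCPU in host 2; 4 vCPU remain.
Put 6 vCPU in host 3; 10 vCPU remain.
Put 6 vCPU in host 3; 4 vCPU remain.
Put 5 vCPU in host 4; 11 vCPU remain.
Put 5 vCPU in host 4; 6 vCPU remain.
Put 5 vCPU in host 4; 1 vCPU remain.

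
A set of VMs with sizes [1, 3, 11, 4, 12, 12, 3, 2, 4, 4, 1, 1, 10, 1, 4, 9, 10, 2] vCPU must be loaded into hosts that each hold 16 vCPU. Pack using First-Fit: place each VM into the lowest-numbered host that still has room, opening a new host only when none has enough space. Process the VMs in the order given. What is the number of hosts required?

Put 1 vCPU in host 1; 15 vCPU remain.
Put 3 vCPU in host 1; 12 vCPU remain.
Put 11 vCPU in host 1; 1 vCPU remain.
Put 4 vCPU in host 2; 12 vCPU remain.
Put 12 vCPU in host 2; 0 vCPU remain.
Put 12 vCPU in host 3; 4 vCPU remain.
Put 3 vCPU in host 3; 1 vCPU remain.
Put 2 vCPU in host 4; 14 vCPU remain.
Put 4 vCPU in host 4; 10 vCPU remain.
Put 4 vCPU in host 4; 6 vCPU remain.
Put 1 vCPU in host 1; 0 vCPU remain.
Put 1 vCPU in host 3; 0 vCPU remain.
Put 10 vCPU in host 5; 6 vCPU remain.
Put 1 vCPU in host 4; 5 vCPU remain.
Put 4 vCPU in host 4; 1 vCPU remain.
Put 9 vCPU in host 6; 7 vCPU remain.
Put 10 vCPU in host 7; 6 vCPU remain.
Put 2 vCPU in host 5; 4 vCPU remain.
Final hosts: [1,3,11,1] [4,12] [12,3,1] [2,4,4,1,4] [10,2] [9] [10].

7 hosts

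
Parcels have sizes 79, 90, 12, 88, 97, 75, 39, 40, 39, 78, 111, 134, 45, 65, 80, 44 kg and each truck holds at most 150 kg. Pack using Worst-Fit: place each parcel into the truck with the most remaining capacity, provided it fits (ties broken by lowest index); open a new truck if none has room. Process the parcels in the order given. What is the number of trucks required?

truck 1: place 79 kg, 71 kg left
truck 2: place 90 kg, 60 kg left
truck 1: place 12 kg, 59 kg left
truck 3: place 88 kg, 62 kg left
truck 4: place 97 kg, 53 kg left
truck 5: place 75 kg, 75 kg left
truck 5: place 39 kg, 36 kg left
truck 3: place 40 kg, 22 kg left
truck 2: place 39 kg, 21 kg left
truck 6: place 78 kg, 72 kg left
truck 7: place 111 kg, 39 kg left
truck 8: place 134 kg, 16 kg left
truck 6: place 45 kg, 27 kg left
truck 9: place 65 kg, 85 kg left
truck 9: place 80 kg, 5 kg left
truck 1: place 44 kg, 15 kg left

9 trucks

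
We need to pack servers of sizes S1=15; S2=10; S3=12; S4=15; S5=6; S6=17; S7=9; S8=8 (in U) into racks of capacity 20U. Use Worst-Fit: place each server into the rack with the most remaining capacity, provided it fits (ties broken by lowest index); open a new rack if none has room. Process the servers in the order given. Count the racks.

6

Put S1 (15U) in rack 1; 5U remain.
Put S2 (10U) in rack 2; 10U remain.
Put S3 (12U) in rack 3; 8U remain.
Put S4 (15U) in rack 4; 5U remain.
Put S5 (6U) in rack 2; 4U remain.
Put S6 (17U) in rack 5; 3U remain.
Put S7 (9U) in rack 6; 11U remain.
Put S8 (8U) in rack 6; 3U remain.
Final racks: [15] [10,6] [12] [15] [17] [9,8].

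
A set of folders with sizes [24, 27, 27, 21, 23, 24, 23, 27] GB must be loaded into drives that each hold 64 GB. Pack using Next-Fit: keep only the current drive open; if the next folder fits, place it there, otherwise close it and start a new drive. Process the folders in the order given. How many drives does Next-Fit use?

4

Put 24 GB in drive 1; 40 GB remain.
Put 27 GB in drive 1; 13 GB remain.
Put 27 GB in drive 2; 37 GB remain.
Put 21 GB in drive 2; 16 GB remain.
Put 23 GB in drive 3; 41 GB remain.
Put 24 GB in drive 3; 17 GB remain.
Put 23 GB in drive 4; 41 GB remain.
Put 27 GB in drive 4; 14 GB remain.
Final drives: [24,27] [27,21] [23,24] [23,27].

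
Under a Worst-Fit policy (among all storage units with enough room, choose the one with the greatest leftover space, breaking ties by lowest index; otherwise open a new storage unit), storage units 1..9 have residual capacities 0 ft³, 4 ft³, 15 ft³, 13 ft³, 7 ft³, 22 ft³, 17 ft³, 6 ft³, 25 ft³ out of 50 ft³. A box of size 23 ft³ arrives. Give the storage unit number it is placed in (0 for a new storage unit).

Storage units with room: storage unit 9 (25 ft³).
Most room is storage unit 9 with 25 ft³ free.

9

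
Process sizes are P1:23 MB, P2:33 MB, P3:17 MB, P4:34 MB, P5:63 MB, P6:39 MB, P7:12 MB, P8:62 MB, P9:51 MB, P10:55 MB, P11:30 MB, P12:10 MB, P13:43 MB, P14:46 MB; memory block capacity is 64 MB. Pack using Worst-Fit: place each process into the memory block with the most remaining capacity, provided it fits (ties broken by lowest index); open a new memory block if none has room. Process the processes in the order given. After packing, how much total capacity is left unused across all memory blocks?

122

P1 (23 MB) → memory block 1 (remaining 41 MB)
P2 (33 MB) → memory block 1 (remaining 8 MB)
P3 (17 MB) → memory block 2 (remaining 47 MB)
P4 (34 MB) → memory block 2 (remaining 13 MB)
P5 (63 MB) → memory block 3 (remaining 1 MB)
P6 (39 MB) → memory block 4 (remaining 25 MB)
P7 (12 MB) → memory block 4 (remaining 13 MB)
P8 (62 MB) → memory block 5 (remaining 2 MB)
P9 (51 MB) → memory block 6 (remaining 13 MB)
P10 (55 MB) → memory block 7 (remaining 9 MB)
P11 (30 MB) → memory block 8 (remaining 34 MB)
P12 (10 MB) → memory block 8 (remaining 24 MB)
P13 (43 MB) → memory block 9 (remaining 21 MB)
P14 (46 MB) → memory block 10 (remaining 18 MB)
10 memory blocks × 64 MB = 640 MB; used 518 MB; unused 122 MB.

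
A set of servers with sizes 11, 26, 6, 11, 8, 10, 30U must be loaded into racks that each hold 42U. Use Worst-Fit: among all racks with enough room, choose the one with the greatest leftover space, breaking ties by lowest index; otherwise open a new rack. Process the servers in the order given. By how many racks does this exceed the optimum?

Worst-Fit: [11,26] [6,11,8,10] [30] → 3 racks.
Total size 102U; any packing needs at least ⌈102/42⌉ = 3 racks.
So 3 is already optimal.

0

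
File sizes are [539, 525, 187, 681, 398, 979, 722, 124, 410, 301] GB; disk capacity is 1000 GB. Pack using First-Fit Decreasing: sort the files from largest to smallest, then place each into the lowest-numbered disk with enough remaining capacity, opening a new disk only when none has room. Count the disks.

6

Sorted descending: 979, 722, 681, 539, 525, 410, 398, 301, 187, 124.
disk 1: place 979 GB, 21 GB left
disk 2: place 722 GB, 278 GB left
disk 3: place 681 GB, 319 GB left
disk 4: place 539 GB, 461 GB left
disk 5: place 525 GB, 475 GB left
disk 4: place 410 GB, 51 GB left
disk 5: place 398 GB, 77 GB left
disk 3: place 301 GB, 18 GB left
disk 2: place 187 GB, 91 GB left
disk 6: place 124 GB, 876 GB left
Final disks: [979] [722,187] [681,301] [539,410] [525,398] [124].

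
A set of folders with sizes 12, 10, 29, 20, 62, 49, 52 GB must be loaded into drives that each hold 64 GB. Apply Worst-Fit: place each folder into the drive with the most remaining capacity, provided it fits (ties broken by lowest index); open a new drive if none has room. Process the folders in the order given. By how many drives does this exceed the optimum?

1

Worst-Fit: [12,10,29] [20] [62] [49] [52] → 5 drives.
Total size 234 GB; any packing needs at least ⌈234/64⌉ = 4 drives.
An optimal packing achieves that bound: [62] [52,12] [49,10] [29,20] → 4 drives.
Excess: 5 − 4 = 1.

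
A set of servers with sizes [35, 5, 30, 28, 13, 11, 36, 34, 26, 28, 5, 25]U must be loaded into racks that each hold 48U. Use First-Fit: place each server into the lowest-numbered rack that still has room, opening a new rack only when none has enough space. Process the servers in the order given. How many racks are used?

Put 35U in rack 1; 13U remain.
Put 5U in rack 1; 8U remain.
Put 30U in rack 2; 18U remain.
Put 28U in rack 3; 20U remain.
Put 13U in rack 2; 5U remain.
Put 11U in rack 3; 9U remain.
Put 36U in rack 4; 12U remain.
Put 34U in rack 5; 14U remain.
Put 26U in rack 6; 22U remain.
Put 28U in rack 7; 20U remain.
Put 5U in rack 1; 3U remain.
Put 25U in rack 8; 23U remain.
Final racks: [35,5,5] [30,13] [28,11] [36] [34] [26] [28] [25].

8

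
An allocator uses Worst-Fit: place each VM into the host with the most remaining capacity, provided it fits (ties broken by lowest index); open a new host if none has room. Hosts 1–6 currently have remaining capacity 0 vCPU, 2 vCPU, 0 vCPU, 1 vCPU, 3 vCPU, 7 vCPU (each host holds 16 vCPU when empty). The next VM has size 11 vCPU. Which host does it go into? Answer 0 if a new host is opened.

0

No host has ≥ 11 vCPU free, so a new host is opened.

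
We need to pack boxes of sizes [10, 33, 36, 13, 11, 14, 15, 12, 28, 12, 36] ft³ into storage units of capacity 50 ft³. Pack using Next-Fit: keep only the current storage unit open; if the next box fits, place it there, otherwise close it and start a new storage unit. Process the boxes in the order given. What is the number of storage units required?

storage unit 1: place 10 ft³, 40 ft³ left
storage unit 1: place 33 ft³, 7 ft³ left
storage unit 2: place 36 ft³, 14 ft³ left
storage unit 2: place 13 ft³, 1 ft³ left
storage unit 3: place 11 ft³, 39 ft³ left
storage unit 3: place 14 ft³, 25 ft³ left
storage unit 3: place 15 ft³, 10 ft³ left
storage unit 4: place 12 ft³, 38 ft³ left
storage unit 4: place 28 ft³, 10 ft³ left
storage unit 5: place 12 ft³, 38 ft³ left
storage unit 5: place 36 ft³, 2 ft³ left
Final storage units: [10,33] [36,13] [11,14,15] [12,28] [12,36].

5 storage units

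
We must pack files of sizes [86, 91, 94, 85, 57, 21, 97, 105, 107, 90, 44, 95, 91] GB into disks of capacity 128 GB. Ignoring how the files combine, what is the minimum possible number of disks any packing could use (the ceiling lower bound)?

9

Total size = 86 + 91 + 94 + 85 + 57 + 21 + 97 + 105 + 107 + 90 + 44 + 95 + 91 = 1063 GB.
⌈1063 / 128⌉ = 9.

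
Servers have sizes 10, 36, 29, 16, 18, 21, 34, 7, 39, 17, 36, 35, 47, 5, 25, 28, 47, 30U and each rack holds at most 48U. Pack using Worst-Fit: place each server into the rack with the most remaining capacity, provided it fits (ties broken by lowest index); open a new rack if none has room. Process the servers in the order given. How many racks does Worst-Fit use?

10U → rack 1 (remaining 38U)
36U → rack 1 (remaining 2U)
29U → rack 2 (remaining 19U)
16U → rack 2 (remaining 3U)
18U → rack 3 (remaining 30U)
21U → rack 3 (remaining 9U)
34U → rack 4 (remaining 14U)
7U → rack 4 (remaining 7U)
39U → rack 5 (remaining 9U)
17U → rack 6 (remaining 31U)
36U → rack 7 (remaining 12U)
35U → rack 8 (remaining 13U)
47U → rack 9 (remaining 1U)
5U → rack 6 (remaining 26U)
25U → rack 6 (remaining 1U)
28U → rack 10 (remaining 20U)
47U → rack 11 (remaining 1U)
30U → rack 12 (remaining 18U)
Final racks: [10,36] [29,16] [18,21] [34,7] [39] [17,5,25] [36] [35] [47] [28] [47] [30].

12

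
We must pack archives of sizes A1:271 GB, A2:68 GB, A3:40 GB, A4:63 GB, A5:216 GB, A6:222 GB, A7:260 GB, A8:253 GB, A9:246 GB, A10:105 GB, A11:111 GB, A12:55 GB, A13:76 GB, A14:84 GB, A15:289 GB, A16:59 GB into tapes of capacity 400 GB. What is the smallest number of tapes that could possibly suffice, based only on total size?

7

Total size = 271 + 68 + 40 + 63 + 216 + 222 + 260 + 253 + 246 + 105 + 111 + 55 + 76 + 84 + 289 + 59 = 2418 GB.
⌈2418 / 400⌉ = 7.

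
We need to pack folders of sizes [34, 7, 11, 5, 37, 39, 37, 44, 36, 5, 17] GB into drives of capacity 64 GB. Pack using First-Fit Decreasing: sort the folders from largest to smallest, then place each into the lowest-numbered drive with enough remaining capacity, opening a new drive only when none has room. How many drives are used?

6

Sorted descending: 44, 39, 37, 37, 36, 34, 17, 11, 7, 5, 5.
drive 1: place 44 GB, 20 GB left
drive 2: place 39 GB, 25 GB left
drive 3: place 37 GB, 27 GB left
drive 4: place 37 GB, 27 GB left
drive 5: place 36 GB, 28 GB left
drive 6: place 34 GB, 30 GB left
drive 1: place 17 GB, 3 GB left
drive 2: place 11 GB, 14 GB left
drive 2: place 7 GB, 7 GB left
drive 2: place 5 GB, 2 GB left
drive 3: place 5 GB, 22 GB left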